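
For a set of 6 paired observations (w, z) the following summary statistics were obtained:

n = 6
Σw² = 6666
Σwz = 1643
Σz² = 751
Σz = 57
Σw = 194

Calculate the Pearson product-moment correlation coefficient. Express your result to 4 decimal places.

r = (nΣwz − ΣwΣz) / √[(nΣw² − (Σw)²)(nΣz² − (Σz)²)]
Numerator: 6×1643 − 194×57 = -1200
Denominator: √[(39996 − 37636)(4506 − 3249)] = √[2360 × 1257] = 1722.3588
r = -1200 / 1722.3588 ≈ -0.6967

-0.6967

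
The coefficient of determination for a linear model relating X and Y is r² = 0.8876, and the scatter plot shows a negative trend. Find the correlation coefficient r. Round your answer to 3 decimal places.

-0.942

|r| = √0.8876 = 0.942
The association is negative, so r = −0.942.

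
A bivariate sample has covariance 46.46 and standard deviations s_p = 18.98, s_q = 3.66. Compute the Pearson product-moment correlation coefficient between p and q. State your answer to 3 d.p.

r = Cov(p,q) / (s_p · s_q) = 46.46 / (18.98 × 3.66)
  = 46.46 / 69.4668 ≈ 0.669

0.669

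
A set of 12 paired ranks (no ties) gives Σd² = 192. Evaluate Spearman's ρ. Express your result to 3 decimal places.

0.329

ρ = 1 − 6Σd² / [n(n²−1)] = 1 − 6×192 / (12×143)
  = 1 − 1152/1716 = 1 − 0.6713 ≈ 0.329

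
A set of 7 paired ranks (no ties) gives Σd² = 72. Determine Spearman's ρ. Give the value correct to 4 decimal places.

ρ = 1 − 6Σd² / [n(n²−1)] = 1 − 6×72 / (7×48)
  = 1 − 432/336 = 1 − 1.28571 ≈ -0.2857

-0.2857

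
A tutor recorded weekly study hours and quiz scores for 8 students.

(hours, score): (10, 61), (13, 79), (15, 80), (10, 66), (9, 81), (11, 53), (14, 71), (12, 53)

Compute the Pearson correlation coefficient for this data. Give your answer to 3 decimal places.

0.272

n = 8, Σx = 94, Σy = 544, Σx² = 1136, Σy² = 37938, Σxy = 6439
nΣxy − ΣxΣy = 51512 − 51136 = 376
nΣx² − (Σx)² = 9088 − 8836 = 252; nΣy² − (Σy)² = 303504 − 295936 = 7568
r = 376 / √(252 × 7568) = 376 / 1380.9909 ≈ 0.272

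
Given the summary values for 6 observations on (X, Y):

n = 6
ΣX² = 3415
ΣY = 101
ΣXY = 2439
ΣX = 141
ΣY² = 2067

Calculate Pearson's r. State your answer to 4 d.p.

r = (nΣXY − ΣXΣY) / √[(nΣX² − (ΣX)²)(nΣY² − (ΣY)²)]
Numerator: 6×2439 − 141×101 = 393
Denominator: √[(20490 − 19881)(12402 − 10201)] = √[609 × 2201] = 1157.7603
r = 393 / 1157.7603 ≈ 0.3394

0.3394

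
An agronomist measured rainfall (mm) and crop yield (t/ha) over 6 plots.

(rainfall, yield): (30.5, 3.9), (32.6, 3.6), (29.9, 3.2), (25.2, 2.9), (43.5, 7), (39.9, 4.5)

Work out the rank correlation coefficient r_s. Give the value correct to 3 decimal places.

0.943

Rank rainfall: 3, 4, 2, 1, 6, 5
Rank yield: 4, 3, 2, 1, 6, 5
d = rank(rainfall) − rank(yield): -1, 1, 0, 0, 0, 0; Σd² = 2
ρ = 1 − 6Σd² / [n(n²−1)] = 1 − 6×2 / (6×35) = 1 − 12/210 ≈ 0.943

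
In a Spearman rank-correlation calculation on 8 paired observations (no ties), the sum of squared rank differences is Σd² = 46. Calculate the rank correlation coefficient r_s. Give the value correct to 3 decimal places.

0.452

ρ = 1 − 6Σd² / [n(n²−1)] = 1 − 6×46 / (8×63)
  = 1 − 276/504 = 1 − 0.5476 ≈ 0.452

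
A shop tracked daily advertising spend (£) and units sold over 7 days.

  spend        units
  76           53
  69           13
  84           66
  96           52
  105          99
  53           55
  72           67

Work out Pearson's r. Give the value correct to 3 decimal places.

n = 7, Σx = 555, Σy = 405, Σx² = 45827, Σy² = 27353, Σxy = 33595
nΣxy − ΣxΣy = 235165 − 224775 = 10390
nΣx² − (Σx)² = 320789 − 308025 = 12764; nΣy² − (Σy)² = 191471 − 164025 = 27446
r = 10390 / √(12764 × 27446) = 10390 / 18716.8572 ≈ 0.555

0.555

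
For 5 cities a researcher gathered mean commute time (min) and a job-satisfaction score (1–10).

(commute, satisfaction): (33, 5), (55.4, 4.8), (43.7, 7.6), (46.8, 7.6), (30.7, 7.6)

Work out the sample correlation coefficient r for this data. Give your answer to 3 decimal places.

-0.241

n = 5, Σx = 209.6, Σy = 32.6, Σx² = 9200.58, Σy² = 221.32, Σxy = 1352.04
nΣxy − ΣxΣy = 6760.2 − 6832.96 = -72.76
nΣx² − (Σx)² = 46002.9 − 43932.16 = 2070.74; nΣy² − (Σy)² = 1106.6 − 1062.76 = 43.84
r = -72.76 / √(2070.74 × 43.84) = -72.76 / 301.2993 ≈ -0.241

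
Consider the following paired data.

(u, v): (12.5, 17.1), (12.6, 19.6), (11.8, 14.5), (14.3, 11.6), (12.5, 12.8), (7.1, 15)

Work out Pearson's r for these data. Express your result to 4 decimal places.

-0.1376

n = 6, Σu = 70.8, Σv = 90.6, Σu² = 865.4, Σv² = 1410.22, Σuv = 1064.19
nΣuv − ΣuΣv = 6385.14 − 6414.48 = -29.34
nΣu² − (Σu)² = 5192.4 − 5012.64 = 179.76; nΣv² − (Σv)² = 8461.32 − 8208.36 = 252.96
r = -29.34 / √(179.76 × 252.96) = -29.34 / 213.2419 ≈ -0.1376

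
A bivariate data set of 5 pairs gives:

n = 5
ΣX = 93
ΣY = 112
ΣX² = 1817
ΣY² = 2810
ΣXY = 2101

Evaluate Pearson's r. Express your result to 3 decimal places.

r = (nΣXY − ΣXΣY) / √[(nΣX² − (ΣX)²)(nΣY² − (ΣY)²)]
Numerator: 5×2101 − 93×112 = 89
Denominator: √[(9085 − 8649)(14050 − 12544)] = √[436 × 1506] = 810.3185
r = 89 / 810.3185 ≈ 0.110

0.110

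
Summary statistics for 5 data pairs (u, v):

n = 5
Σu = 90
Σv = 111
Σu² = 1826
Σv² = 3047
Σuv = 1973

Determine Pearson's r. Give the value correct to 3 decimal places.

-0.072

r = (nΣuv − ΣuΣv) / √[(nΣu² − (Σu)²)(nΣv² − (Σv)²)]
Numerator: 5×1973 − 90×111 = -125
Denominator: √[(9130 − 8100)(15235 − 12321)] = √[1030 × 2914] = 1732.4607
r = -125 / 1732.4607 ≈ -0.072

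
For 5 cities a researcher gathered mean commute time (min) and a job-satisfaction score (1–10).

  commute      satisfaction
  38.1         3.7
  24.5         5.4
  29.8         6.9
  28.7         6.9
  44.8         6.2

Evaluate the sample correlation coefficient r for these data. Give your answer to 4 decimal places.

-0.2490

n = 5, Σx = 165.9, Σy = 29.1, Σx² = 5770.63, Σy² = 176.51, Σxy = 954.68
nΣxy − ΣxΣy = 4773.4 − 4827.69 = -54.29
nΣx² − (Σx)² = 28853.15 − 27522.81 = 1330.34; nΣy² − (Σy)² = 882.55 − 846.81 = 35.74
r = -54.29 / √(1330.34 × 35.74) = -54.29 / 218.0513 ≈ -0.2490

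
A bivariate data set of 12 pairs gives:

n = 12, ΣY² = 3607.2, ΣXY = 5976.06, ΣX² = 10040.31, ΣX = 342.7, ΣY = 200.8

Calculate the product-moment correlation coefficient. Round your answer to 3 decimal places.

r = (nΣXY − ΣXΣY) / √[(nΣX² − (ΣX)²)(nΣY² − (ΣY)²)]
Numerator: 12×5976.06 − 342.7×200.8 = 2898.56
Denominator: √[(120483.72 − 117443.29)(43286.4 − 40320.64)] = √[3040.43 × 2965.76] = 3002.8629
r = 2898.56 / 3002.8629 ≈ 0.965

0.965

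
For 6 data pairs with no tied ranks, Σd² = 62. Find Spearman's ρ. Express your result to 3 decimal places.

ρ = 1 − 6Σd² / [n(n²−1)] = 1 − 6×62 / (6×35)
  = 1 − 372/210 = 1 − 1.7714 ≈ -0.771

-0.771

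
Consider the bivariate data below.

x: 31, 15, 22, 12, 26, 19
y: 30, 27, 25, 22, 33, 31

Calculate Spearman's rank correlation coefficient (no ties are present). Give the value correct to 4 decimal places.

Rank x: 6, 2, 4, 1, 5, 3
Rank y: 4, 3, 2, 1, 6, 5
d = rank(x) − rank(y): 2, -1, 2, 0, -1, -2; Σd² = 14
ρ = 1 − 6Σd² / [n(n²−1)] = 1 − 6×14 / (6×35) = 1 − 84/210 ≈ 0.6000

0.6000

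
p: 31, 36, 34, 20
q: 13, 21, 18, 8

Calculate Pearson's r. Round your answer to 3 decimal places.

n = 4, Σp = 121, Σq = 60, Σp² = 3813, Σq² = 998, Σpq = 1931
nΣpq − ΣpΣq = 7724 − 7260 = 464
nΣp² − (Σp)² = 15252 − 14641 = 611; nΣq² − (Σq)² = 3992 − 3600 = 392
r = 464 / √(611 × 392) = 464 / 489.3996 ≈ 0.948

0.948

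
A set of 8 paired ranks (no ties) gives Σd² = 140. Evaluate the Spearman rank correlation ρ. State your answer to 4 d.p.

ρ = 1 − 6Σd² / [n(n²−1)] = 1 − 6×140 / (8×63)
  = 1 − 840/504 = 1 − 1.66667 ≈ -0.6667

-0.6667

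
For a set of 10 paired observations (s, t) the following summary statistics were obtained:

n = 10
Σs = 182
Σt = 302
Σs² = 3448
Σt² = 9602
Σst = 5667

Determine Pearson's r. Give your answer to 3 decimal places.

r = (nΣst − ΣsΣt) / √[(nΣs² − (Σs)²)(nΣt² − (Σt)²)]
Numerator: 10×5667 − 182×302 = 1706
Denominator: √[(34480 − 33124)(96020 − 91204)] = √[1356 × 4816] = 2555.4835
r = 1706 / 2555.4835 ≈ 0.668

0.668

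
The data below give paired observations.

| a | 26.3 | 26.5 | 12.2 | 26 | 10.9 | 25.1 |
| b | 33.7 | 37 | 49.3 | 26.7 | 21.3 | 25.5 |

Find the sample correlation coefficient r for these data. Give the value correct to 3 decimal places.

n = 6, Σa = 127, Σb = 193.5, Σa² = 2967.6, Σb² = 6752.01, Σab = 4034.69
nΣab − ΣaΣb = 24208.14 − 24574.5 = -366.36
nΣa² − (Σa)² = 17805.6 − 16129 = 1676.6; nΣb² − (Σb)² = 40512.06 − 37442.25 = 3069.81
r = -366.36 / √(1676.6 × 3069.81) = -366.36 / 2268.6656 ≈ -0.161

-0.161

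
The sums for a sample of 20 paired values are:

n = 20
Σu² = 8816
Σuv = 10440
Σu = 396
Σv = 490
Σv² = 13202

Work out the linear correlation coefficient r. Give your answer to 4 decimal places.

r = (nΣuv − ΣuΣv) / √[(nΣu² − (Σu)²)(nΣv² − (Σv)²)]
Numerator: 20×10440 − 396×490 = 14760
Denominator: √[(176320 − 156816)(264040 − 240100)] = √[19504 × 23940] = 21608.4650
r = 14760 / 21608.4650 ≈ 0.6831

0.6831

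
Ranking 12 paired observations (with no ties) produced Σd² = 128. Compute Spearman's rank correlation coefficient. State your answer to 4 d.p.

ρ = 1 − 6Σd² / [n(n²−1)] = 1 − 6×128 / (12×143)
  = 1 − 768/1716 = 1 − 0.44755 ≈ 0.5524

0.5524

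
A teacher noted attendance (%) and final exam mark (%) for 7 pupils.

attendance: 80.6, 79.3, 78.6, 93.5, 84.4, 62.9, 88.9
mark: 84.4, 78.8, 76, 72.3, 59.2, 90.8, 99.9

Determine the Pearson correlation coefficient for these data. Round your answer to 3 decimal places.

n = 7, Σx = 568.2, Σy = 561.4, Σx² = 46688.04, Σy² = 46065.38, Σxy = 45374.04
nΣxy − ΣxΣy = 317618.28 − 318987.48 = -1369.2
nΣx² − (Σx)² = 326816.28 − 322851.24 = 3965.04; nΣy² − (Σy)² = 322457.66 − 315169.96 = 7287.7
r = -1369.2 / √(3965.04 × 7287.7) = -1369.2 / 5375.5020 ≈ -0.255

-0.255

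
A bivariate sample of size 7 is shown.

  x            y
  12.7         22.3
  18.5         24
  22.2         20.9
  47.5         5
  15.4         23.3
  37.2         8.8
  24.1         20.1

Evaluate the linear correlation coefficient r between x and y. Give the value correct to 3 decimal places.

-0.968

n = 7, Σx = 177.6, Σy = 124.4, Σx² = 5454.44, Σy² = 2559.44, Σxy = 2599.28
nΣxy − ΣxΣy = 18194.96 − 22093.44 = -3898.48
nΣx² − (Σx)² = 38181.08 − 31541.76 = 6639.32; nΣy² − (Σy)² = 17916.08 − 15475.36 = 2440.72
r = -3898.48 / √(6639.32 × 2440.72) = -3898.48 / 4025.5088 ≈ -0.968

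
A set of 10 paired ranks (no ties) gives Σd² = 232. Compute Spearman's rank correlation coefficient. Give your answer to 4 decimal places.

ρ = 1 − 6Σd² / [n(n²−1)] = 1 − 6×232 / (10×99)
  = 1 − 1392/990 = 1 − 1.40606 ≈ -0.4061

-0.4061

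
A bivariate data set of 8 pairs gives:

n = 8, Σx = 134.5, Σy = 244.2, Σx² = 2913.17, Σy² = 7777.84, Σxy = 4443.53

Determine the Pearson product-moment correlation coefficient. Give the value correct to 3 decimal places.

0.736

r = (nΣxy − ΣxΣy) / √[(nΣx² − (Σx)²)(nΣy² − (Σy)²)]
Numerator: 8×4443.53 − 134.5×244.2 = 2703.34
Denominator: √[(23305.36 − 18090.25)(62222.72 − 59633.64)] = √[5215.11 × 2589.08] = 3674.5526
r = 2703.34 / 3674.5526 ≈ 0.736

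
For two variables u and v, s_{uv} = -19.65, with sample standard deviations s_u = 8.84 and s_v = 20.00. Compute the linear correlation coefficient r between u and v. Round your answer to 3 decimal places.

-0.111

r = Cov(u,v) / (s_u · s_v) = -19.65 / (8.84 × 20.00)
  = -19.65 / 176.8000 ≈ -0.111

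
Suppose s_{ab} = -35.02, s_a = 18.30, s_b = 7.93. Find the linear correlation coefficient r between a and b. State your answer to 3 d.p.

-0.241

r = Cov(a,b) / (s_a · s_b) = -35.02 / (18.30 × 7.93)
  = -35.02 / 145.1190 ≈ -0.241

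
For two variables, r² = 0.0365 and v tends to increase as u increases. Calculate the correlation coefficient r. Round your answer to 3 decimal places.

|r| = √0.0365 = 0.191
The association is positive, so r = 0.191.

0.191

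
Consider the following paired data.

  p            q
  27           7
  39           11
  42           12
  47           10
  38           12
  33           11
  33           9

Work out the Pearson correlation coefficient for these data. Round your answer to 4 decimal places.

0.6167

n = 7, Σp = 259, Σq = 72, Σp² = 9845, Σq² = 760, Σpq = 2708
nΣpq − ΣpΣq = 18956 − 18648 = 308
nΣp² − (Σp)² = 68915 − 67081 = 1834; nΣq² − (Σq)² = 5320 − 5184 = 136
r = 308 / √(1834 × 136) = 308 / 499.4237 ≈ 0.6167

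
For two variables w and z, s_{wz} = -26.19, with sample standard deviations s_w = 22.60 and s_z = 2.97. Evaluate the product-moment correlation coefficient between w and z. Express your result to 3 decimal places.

r = Cov(w,z) / (s_w · s_z) = -26.19 / (22.60 × 2.97)
  = -26.19 / 67.1220 ≈ -0.390

-0.390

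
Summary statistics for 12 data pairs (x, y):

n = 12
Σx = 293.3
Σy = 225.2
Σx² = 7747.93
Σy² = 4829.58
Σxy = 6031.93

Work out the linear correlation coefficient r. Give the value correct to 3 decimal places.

0.893

r = (nΣxy − ΣxΣy) / √[(nΣx² − (Σx)²)(nΣy² − (Σy)²)]
Numerator: 12×6031.93 − 293.3×225.2 = 6332
Denominator: √[(92975.16 − 86024.89)(57954.96 − 50715.04)] = √[6950.27 × 7239.92] = 7093.6168
r = 6332 / 7093.6168 ≈ 0.893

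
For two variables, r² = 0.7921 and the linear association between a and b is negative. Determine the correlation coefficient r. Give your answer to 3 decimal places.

-0.890

|r| = √0.7921 = 0.890
The association is negative, so r = −0.890.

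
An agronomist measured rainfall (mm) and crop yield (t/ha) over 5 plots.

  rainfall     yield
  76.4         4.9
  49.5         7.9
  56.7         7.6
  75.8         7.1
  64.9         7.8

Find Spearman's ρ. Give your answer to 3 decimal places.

-0.900

Rank rainfall: 5, 1, 2, 4, 3
Rank yield: 1, 5, 3, 2, 4
d = rank(rainfall) − rank(yield): 4, -4, -1, 2, -1; Σd² = 38
ρ = 1 − 6Σd² / [n(n²−1)] = 1 − 6×38 / (5×24) = 1 − 228/120 ≈ -0.900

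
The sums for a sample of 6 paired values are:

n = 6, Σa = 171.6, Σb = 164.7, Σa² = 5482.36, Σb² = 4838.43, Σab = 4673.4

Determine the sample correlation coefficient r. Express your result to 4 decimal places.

-0.0867

r = (nΣab − ΣaΣb) / √[(nΣa² − (Σa)²)(nΣb² − (Σb)²)]
Numerator: 6×4673.4 − 171.6×164.7 = -222.12
Denominator: √[(32894.16 − 29446.56)(29030.58 − 27126.09)] = √[3447.6 × 1904.49] = 2562.4051
r = -222.12 / 2562.4051 ≈ -0.0867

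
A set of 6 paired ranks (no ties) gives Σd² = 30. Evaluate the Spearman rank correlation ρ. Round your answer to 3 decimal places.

ρ = 1 − 6Σd² / [n(n²−1)] = 1 − 6×30 / (6×35)
  = 1 − 180/210 = 1 − 0.8571 ≈ 0.143

0.143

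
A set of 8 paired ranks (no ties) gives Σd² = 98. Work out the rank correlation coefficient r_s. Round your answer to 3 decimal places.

ρ = 1 − 6Σd² / [n(n²−1)] = 1 − 6×98 / (8×63)
  = 1 − 588/504 = 1 − 1.1667 ≈ -0.167

-0.167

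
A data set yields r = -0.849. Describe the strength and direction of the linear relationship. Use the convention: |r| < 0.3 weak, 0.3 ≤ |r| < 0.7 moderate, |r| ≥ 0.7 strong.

strong negative

r = -0.849 < 0 so the relationship is negative.
|r| = 0.849, which falls in the strong range.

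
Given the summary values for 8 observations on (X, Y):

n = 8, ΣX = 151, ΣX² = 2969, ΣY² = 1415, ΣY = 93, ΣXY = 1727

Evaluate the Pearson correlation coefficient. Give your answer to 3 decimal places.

-0.142

r = (nΣXY − ΣXΣY) / √[(nΣX² − (ΣX)²)(nΣY² − (ΣY)²)]
Numerator: 8×1727 − 151×93 = -227
Denominator: √[(23752 − 22801)(11320 − 8649)] = √[951 × 2671] = 1593.7757
r = -227 / 1593.7757 ≈ -0.142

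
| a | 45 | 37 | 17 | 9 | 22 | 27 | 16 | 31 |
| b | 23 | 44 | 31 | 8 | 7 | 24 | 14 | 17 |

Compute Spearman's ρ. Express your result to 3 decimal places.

Rank a: 8, 7, 3, 1, 4, 5, 2, 6
Rank b: 5, 8, 7, 2, 1, 6, 3, 4
d = rank(a) − rank(b): 3, -1, -4, -1, 3, -1, -1, 2; Σd² = 42
ρ = 1 − 6Σd² / [n(n²−1)] = 1 − 6×42 / (8×63) = 1 − 252/504 ≈ 0.500

0.500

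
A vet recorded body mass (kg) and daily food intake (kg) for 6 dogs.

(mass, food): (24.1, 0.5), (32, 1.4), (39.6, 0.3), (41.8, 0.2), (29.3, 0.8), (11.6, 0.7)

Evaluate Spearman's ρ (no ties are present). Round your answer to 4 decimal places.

-0.4857

Rank mass: 2, 4, 5, 6, 3, 1
Rank food: 3, 6, 2, 1, 5, 4
d = rank(mass) − rank(food): -1, -2, 3, 5, -2, -3; Σd² = 52
ρ = 1 − 6Σd² / [n(n²−1)] = 1 − 6×52 / (6×35) = 1 − 312/210 ≈ -0.4857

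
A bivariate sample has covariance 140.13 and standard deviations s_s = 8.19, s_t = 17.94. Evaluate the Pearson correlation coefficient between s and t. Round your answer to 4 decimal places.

r = Cov(s,t) / (s_s · s_t) = 140.13 / (8.19 × 17.94)
  = 140.13 / 146.9286 ≈ 0.9537

0.9537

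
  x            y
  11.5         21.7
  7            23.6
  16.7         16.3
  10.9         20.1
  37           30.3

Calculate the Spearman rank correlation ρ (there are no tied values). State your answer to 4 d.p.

Rank x: 3, 1, 4, 2, 5
Rank y: 3, 4, 1, 2, 5
d = rank(x) − rank(y): 0, -3, 3, 0, 0; Σd² = 18
ρ = 1 − 6Σd² / [n(n²−1)] = 1 − 6×18 / (5×24) = 1 − 108/120 ≈ 0.1000

0.1000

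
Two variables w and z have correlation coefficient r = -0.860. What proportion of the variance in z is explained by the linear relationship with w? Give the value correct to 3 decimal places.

0.740

r² = (-0.860)² = 0.740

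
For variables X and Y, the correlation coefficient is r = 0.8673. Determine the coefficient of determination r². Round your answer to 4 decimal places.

0.7522

r² = (0.8673)² = 0.7522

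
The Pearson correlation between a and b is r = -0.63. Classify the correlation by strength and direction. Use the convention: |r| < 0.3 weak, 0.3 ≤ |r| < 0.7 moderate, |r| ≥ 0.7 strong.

moderate negative

r = -0.63 < 0 so the relationship is negative.
|r| = 0.63, which falls in the moderate range.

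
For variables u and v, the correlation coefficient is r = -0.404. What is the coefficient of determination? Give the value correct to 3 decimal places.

r² = (-0.404)² = 0.163

0.163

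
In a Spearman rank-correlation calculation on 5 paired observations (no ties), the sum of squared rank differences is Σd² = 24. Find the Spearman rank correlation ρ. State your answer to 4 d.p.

ρ = 1 − 6Σd² / [n(n²−1)] = 1 − 6×24 / (5×24)
  = 1 − 144/120 = 1 − 1.20000 ≈ -0.2000

-0.2000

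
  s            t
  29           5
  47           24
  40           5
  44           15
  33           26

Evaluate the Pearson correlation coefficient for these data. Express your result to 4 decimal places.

0.3191

n = 5, Σs = 193, Σt = 75, Σs² = 7675, Σt² = 1527, Σst = 2991
nΣst − ΣsΣt = 14955 − 14475 = 480
nΣs² − (Σs)² = 38375 − 37249 = 1126; nΣt² − (Σt)² = 7635 − 5625 = 2010
r = 480 / √(1126 × 2010) = 480 / 1504.4135 ≈ 0.3191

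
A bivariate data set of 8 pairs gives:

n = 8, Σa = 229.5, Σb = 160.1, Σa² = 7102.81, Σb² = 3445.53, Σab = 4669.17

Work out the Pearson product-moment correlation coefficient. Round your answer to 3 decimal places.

r = (nΣab − ΣaΣb) / √[(nΣa² − (Σa)²)(nΣb² − (Σb)²)]
Numerator: 8×4669.17 − 229.5×160.1 = 610.41
Denominator: √[(56822.48 − 52670.25)(27564.24 − 25632.01)] = √[4152.23 × 1932.23] = 2832.5013
r = 610.41 / 2832.5013 ≈ 0.216

0.216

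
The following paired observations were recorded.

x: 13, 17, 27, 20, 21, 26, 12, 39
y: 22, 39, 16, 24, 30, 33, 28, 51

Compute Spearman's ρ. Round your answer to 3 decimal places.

Rank x: 2, 3, 7, 4, 5, 6, 1, 8
Rank y: 2, 7, 1, 3, 5, 6, 4, 8
d = rank(x) − rank(y): 0, -4, 6, 1, 0, 0, -3, 0; Σd² = 62
ρ = 1 − 6Σd² / [n(n²−1)] = 1 − 6×62 / (8×63) = 1 − 372/504 ≈ 0.262

0.262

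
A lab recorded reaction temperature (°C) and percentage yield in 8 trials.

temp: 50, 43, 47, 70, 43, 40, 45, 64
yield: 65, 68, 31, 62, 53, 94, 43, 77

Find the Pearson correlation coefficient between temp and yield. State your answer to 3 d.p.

0.067

n = 8, Σx = 402, Σy = 493, Σx² = 21028, Σy² = 33077, Σxy = 24873
nΣxy − ΣxΣy = 198984 − 198186 = 798
nΣx² − (Σx)² = 168224 − 161604 = 6620; nΣy² − (Σy)² = 264616 − 243049 = 21567
r = 798 / √(6620 × 21567) = 798 / 11948.7882 ≈ 0.067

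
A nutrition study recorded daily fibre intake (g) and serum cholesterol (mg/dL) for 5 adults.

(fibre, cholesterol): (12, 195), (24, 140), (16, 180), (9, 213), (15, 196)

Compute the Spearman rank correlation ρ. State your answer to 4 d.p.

-0.9000

Rank fibre: 2, 5, 4, 1, 3
Rank cholesterol: 3, 1, 2, 5, 4
d = rank(fibre) − rank(cholesterol): -1, 4, 2, -4, -1; Σd² = 38
ρ = 1 − 6Σd² / [n(n²−1)] = 1 − 6×38 / (5×24) = 1 − 228/120 ≈ -0.9000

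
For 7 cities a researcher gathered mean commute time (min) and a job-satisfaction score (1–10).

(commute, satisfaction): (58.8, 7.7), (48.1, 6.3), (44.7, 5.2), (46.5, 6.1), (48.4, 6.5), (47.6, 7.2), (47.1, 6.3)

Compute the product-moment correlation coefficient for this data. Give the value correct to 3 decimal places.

0.808

n = 7, Σx = 341.2, Σy = 45.3, Σx² = 16758.12, Σy² = 297.01, Σxy = 2225.93
nΣxy − ΣxΣy = 15581.51 − 15456.36 = 125.15
nΣx² − (Σx)² = 117306.84 − 116417.44 = 889.4; nΣy² − (Σy)² = 2079.07 − 2052.09 = 26.98
r = 125.15 / √(889.4 × 26.98) = 125.15 / 154.9065 ≈ 0.808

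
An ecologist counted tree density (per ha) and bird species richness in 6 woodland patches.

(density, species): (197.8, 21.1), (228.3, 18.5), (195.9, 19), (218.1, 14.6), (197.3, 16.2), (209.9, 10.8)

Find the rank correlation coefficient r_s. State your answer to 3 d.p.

Rank density: 3, 6, 1, 5, 2, 4
Rank species: 6, 4, 5, 2, 3, 1
d = rank(density) − rank(species): -3, 2, -4, 3, -1, 3; Σd² = 48
ρ = 1 − 6Σd² / [n(n²−1)] = 1 − 6×48 / (6×35) = 1 − 288/210 ≈ -0.371

-0.371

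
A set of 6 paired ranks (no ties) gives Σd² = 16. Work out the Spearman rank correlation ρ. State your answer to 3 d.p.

ρ = 1 − 6Σd² / [n(n²−1)] = 1 − 6×16 / (6×35)
  = 1 − 96/210 = 1 − 0.4571 ≈ 0.543

0.543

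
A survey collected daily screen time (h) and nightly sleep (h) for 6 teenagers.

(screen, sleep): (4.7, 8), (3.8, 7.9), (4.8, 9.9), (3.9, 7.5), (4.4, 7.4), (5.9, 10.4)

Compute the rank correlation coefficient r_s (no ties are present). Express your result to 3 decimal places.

0.771

Rank screen: 4, 1, 5, 2, 3, 6
Rank sleep: 4, 3, 5, 2, 1, 6
d = rank(screen) − rank(sleep): 0, -2, 0, 0, 2, 0; Σd² = 8
ρ = 1 − 6Σd² / [n(n²−1)] = 1 − 6×8 / (6×35) = 1 − 48/210 ≈ 0.771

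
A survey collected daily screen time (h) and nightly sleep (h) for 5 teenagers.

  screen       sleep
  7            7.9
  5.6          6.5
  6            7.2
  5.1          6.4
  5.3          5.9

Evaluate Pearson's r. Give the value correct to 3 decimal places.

n = 5, Σx = 29, Σy = 33.9, Σx² = 170.46, Σy² = 232.27, Σxy = 198.81
nΣxy − ΣxΣy = 994.05 − 983.1 = 10.95
nΣx² − (Σx)² = 852.3 − 841 = 11.3; nΣy² − (Σy)² = 1161.35 − 1149.21 = 12.14
r = 10.95 / √(11.3 × 12.14) = 10.95 / 11.7125 ≈ 0.935

0.935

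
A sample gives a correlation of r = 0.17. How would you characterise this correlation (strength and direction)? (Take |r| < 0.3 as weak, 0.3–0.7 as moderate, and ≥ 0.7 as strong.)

weak positive

r = 0.17 > 0 so the relationship is positive.
|r| = 0.17, which falls in the weak range.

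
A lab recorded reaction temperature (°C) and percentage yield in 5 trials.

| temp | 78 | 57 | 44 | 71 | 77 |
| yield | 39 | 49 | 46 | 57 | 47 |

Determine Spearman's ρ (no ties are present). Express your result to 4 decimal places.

Rank temp: 5, 2, 1, 3, 4
Rank yield: 1, 4, 2, 5, 3
d = rank(temp) − rank(yield): 4, -2, -1, -2, 1; Σd² = 26
ρ = 1 − 6Σd² / [n(n²−1)] = 1 − 6×26 / (5×24) = 1 − 156/120 ≈ -0.3000

-0.3000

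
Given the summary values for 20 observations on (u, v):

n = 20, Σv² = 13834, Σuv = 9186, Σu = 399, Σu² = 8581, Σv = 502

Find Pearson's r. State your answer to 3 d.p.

-0.947

r = (nΣuv − ΣuΣv) / √[(nΣu² − (Σu)²)(nΣv² − (Σv)²)]
Numerator: 20×9186 − 399×502 = -16578
Denominator: √[(171620 − 159201)(276680 − 252004)] = √[12419 × 24676] = 17505.7489
r = -16578 / 17505.7489 ≈ -0.947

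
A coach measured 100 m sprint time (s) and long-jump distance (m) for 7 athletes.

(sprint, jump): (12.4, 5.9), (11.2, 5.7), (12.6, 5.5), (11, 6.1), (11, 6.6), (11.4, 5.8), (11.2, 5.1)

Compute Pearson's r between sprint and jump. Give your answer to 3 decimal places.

-0.293

n = 7, Σx = 80.8, Σy = 40.7, Σx² = 935.36, Σy² = 237.97, Σxy = 469.24
nΣxy − ΣxΣy = 3284.68 − 3288.56 = -3.88
nΣx² − (Σx)² = 6547.52 − 6528.64 = 18.88; nΣy² − (Σy)² = 1665.79 − 1656.49 = 9.3
r = -3.88 / √(18.88 × 9.3) = -3.88 / 13.2508 ≈ -0.293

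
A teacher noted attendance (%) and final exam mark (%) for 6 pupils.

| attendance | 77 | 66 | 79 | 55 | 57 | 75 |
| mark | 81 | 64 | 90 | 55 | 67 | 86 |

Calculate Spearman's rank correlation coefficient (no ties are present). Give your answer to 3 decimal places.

0.886

Rank attendance: 5, 3, 6, 1, 2, 4
Rank mark: 4, 2, 6, 1, 3, 5
d = rank(attendance) − rank(mark): 1, 1, 0, 0, -1, -1; Σd² = 4
ρ = 1 − 6Σd² / [n(n²−1)] = 1 − 6×4 / (6×35) = 1 − 24/210 ≈ 0.886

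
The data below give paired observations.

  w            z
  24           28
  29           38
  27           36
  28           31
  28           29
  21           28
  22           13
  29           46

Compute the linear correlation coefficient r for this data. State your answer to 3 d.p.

n = 8, Σw = 208, Σz = 249, Σw² = 5480, Σz² = 8395, Σwz = 6634
nΣwz − ΣwΣz = 53072 − 51792 = 1280
nΣw² − (Σw)² = 43840 − 43264 = 576; nΣz² − (Σz)² = 67160 − 62001 = 5159
r = 1280 / √(576 × 5159) = 1280 / 1723.8283 ≈ 0.743

0.743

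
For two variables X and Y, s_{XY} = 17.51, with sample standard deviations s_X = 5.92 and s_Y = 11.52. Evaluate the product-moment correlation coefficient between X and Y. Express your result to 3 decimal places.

0.257

r = Cov(X,Y) / (s_X · s_Y) = 17.51 / (5.92 × 11.52)
  = 17.51 / 68.1984 ≈ 0.257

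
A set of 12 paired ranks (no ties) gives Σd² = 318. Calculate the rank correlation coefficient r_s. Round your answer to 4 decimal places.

-0.1119

ρ = 1 − 6Σd² / [n(n²−1)] = 1 − 6×318 / (12×143)
  = 1 − 1908/1716 = 1 − 1.11189 ≈ -0.1119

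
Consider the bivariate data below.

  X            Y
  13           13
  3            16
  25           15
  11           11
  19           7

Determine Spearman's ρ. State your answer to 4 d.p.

-0.3000

Rank X: 3, 1, 5, 2, 4
Rank Y: 3, 5, 4, 2, 1
d = rank(X) − rank(Y): 0, -4, 1, 0, 3; Σd² = 26
ρ = 1 − 6Σd² / [n(n²−1)] = 1 − 6×26 / (5×24) = 1 − 156/120 ≈ -0.3000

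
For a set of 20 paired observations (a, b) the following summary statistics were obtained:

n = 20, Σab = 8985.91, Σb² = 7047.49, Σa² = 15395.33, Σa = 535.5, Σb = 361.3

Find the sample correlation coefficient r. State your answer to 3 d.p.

-0.927

r = (nΣab − ΣaΣb) / √[(nΣa² − (Σa)²)(nΣb² − (Σb)²)]
Numerator: 20×8985.91 − 535.5×361.3 = -13757.95
Denominator: √[(307906.6 − 286760.25)(140949.8 − 130537.69)] = √[21146.35 × 10412.11] = 14838.4003
r = -13757.95 / 14838.4003 ≈ -0.927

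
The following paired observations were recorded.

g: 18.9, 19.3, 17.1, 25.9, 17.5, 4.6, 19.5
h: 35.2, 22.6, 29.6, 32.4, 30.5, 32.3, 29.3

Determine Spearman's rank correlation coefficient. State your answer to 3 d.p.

-0.071

Rank g: 4, 5, 2, 7, 3, 1, 6
Rank h: 7, 1, 3, 6, 4, 5, 2
d = rank(g) − rank(h): -3, 4, -1, 1, -1, -4, 4; Σd² = 60
ρ = 1 − 6Σd² / [n(n²−1)] = 1 − 6×60 / (7×48) = 1 − 360/336 ≈ -0.071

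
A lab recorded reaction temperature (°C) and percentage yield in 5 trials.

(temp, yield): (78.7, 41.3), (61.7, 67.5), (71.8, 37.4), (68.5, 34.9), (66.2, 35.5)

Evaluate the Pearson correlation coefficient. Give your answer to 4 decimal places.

n = 5, Σx = 346.9, Σy = 216.6, Σx² = 24230.51, Σy² = 10138.96, Σxy = 14841.13
nΣxy − ΣxΣy = 74205.65 − 75138.54 = -932.89
nΣx² − (Σx)² = 121152.55 − 120339.61 = 812.94; nΣy² − (Σy)² = 50694.8 − 46915.56 = 3779.24
r = -932.89 / √(812.94 × 3779.24) = -932.89 / 1752.7964 ≈ -0.5322

-0.5322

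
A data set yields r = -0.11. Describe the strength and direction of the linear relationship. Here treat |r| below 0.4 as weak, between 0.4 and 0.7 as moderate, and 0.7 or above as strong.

weak negative

r = -0.11 < 0 so the relationship is negative.
|r| = 0.11, which falls in the weak range.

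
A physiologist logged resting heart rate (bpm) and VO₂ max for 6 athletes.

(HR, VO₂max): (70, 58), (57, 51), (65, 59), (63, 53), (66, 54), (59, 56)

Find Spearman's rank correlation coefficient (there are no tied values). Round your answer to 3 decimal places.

0.600

Rank HR: 6, 1, 4, 3, 5, 2
Rank VO₂max: 5, 1, 6, 2, 3, 4
d = rank(HR) − rank(VO₂max): 1, 0, -2, 1, 2, -2; Σd² = 14
ρ = 1 − 6Σd² / [n(n²−1)] = 1 − 6×14 / (6×35) = 1 − 84/210 ≈ 0.600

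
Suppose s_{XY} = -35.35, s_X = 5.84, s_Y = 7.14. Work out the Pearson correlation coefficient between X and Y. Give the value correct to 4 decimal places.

r = Cov(X,Y) / (s_X · s_Y) = -35.35 / (5.84 × 7.14)
  = -35.35 / 41.6976 ≈ -0.8478

-0.8478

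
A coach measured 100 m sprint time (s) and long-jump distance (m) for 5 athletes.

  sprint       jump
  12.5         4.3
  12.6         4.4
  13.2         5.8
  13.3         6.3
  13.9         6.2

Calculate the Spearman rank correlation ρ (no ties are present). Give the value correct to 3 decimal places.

0.900

Rank sprint: 1, 2, 3, 4, 5
Rank jump: 1, 2, 3, 5, 4
d = rank(sprint) − rank(jump): 0, 0, 0, -1, 1; Σd² = 2
ρ = 1 − 6Σd² / [n(n²−1)] = 1 − 6×2 / (5×24) = 1 − 12/120 ≈ 0.900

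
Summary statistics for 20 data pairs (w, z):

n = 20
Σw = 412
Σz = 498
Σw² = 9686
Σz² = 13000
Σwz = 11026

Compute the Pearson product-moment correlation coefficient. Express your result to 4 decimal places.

r = (nΣwz − ΣwΣz) / √[(nΣw² − (Σw)²)(nΣz² − (Σz)²)]
Numerator: 20×11026 − 412×498 = 15344
Denominator: √[(193720 − 169744)(260000 − 248004)] = √[23976 × 11996] = 16959.2481
r = 15344 / 16959.2481 ≈ 0.9048

0.9048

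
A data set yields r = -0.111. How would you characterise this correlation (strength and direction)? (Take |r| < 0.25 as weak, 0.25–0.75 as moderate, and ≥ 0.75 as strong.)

weak negative

r = -0.111 < 0 so the relationship is negative.
|r| = 0.111, which falls in the weak range.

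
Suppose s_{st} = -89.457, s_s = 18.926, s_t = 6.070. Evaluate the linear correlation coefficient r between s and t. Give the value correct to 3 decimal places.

r = Cov(s,t) / (s_s · s_t) = -89.457 / (18.926 × 6.070)
  = -89.457 / 114.8808 ≈ -0.779

-0.779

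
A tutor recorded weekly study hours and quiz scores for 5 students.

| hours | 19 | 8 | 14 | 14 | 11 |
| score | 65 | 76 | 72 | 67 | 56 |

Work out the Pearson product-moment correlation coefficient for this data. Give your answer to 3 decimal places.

-0.243

n = 5, Σx = 66, Σy = 336, Σx² = 938, Σy² = 22810, Σxy = 4405
nΣxy − ΣxΣy = 22025 − 22176 = -151
nΣx² − (Σx)² = 4690 − 4356 = 334; nΣy² − (Σy)² = 114050 − 112896 = 1154
r = -151 / √(334 × 1154) = -151 / 620.8349 ≈ -0.243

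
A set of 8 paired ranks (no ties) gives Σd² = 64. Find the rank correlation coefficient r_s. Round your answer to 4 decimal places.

0.2381

ρ = 1 − 6Σd² / [n(n²−1)] = 1 − 6×64 / (8×63)
  = 1 − 384/504 = 1 − 0.76190 ≈ 0.2381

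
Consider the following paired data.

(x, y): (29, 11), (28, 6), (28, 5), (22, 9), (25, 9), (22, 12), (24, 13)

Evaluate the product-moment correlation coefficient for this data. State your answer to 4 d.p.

n = 7, Σx = 178, Σy = 65, Σx² = 4578, Σy² = 657, Σxy = 1626
nΣxy − ΣxΣy = 11382 − 11570 = -188
nΣx² − (Σx)² = 32046 − 31684 = 362; nΣy² − (Σy)² = 4599 − 4225 = 374
r = -188 / √(362 × 374) = -188 / 367.9511 ≈ -0.5109

-0.5109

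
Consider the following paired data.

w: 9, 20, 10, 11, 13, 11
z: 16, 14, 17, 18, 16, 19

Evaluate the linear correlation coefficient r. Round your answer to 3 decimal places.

n = 6, Σw = 74, Σz = 100, Σw² = 992, Σz² = 1682, Σwz = 1209
nΣwz − ΣwΣz = 7254 − 7400 = -146
nΣw² − (Σw)² = 5952 − 5476 = 476; nΣz² − (Σz)² = 10092 − 10000 = 92
r = -146 / √(476 × 92) = -146 / 209.2654 ≈ -0.698

-0.698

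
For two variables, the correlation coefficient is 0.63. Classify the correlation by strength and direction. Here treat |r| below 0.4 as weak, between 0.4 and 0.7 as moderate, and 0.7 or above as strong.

r = 0.63 > 0 so the relationship is positive.
|r| = 0.63, which falls in the moderate range.

moderate positive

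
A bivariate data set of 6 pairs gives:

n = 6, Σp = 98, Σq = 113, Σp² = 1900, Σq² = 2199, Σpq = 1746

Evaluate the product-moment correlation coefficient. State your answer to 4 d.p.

r = (nΣpq − ΣpΣq) / √[(nΣp² − (Σp)²)(nΣq² − (Σq)²)]
Numerator: 6×1746 − 98×113 = -598
Denominator: √[(11400 − 9604)(13194 − 12769)] = √[1796 × 425] = 873.6704
r = -598 / 873.6704 ≈ -0.6845

-0.6845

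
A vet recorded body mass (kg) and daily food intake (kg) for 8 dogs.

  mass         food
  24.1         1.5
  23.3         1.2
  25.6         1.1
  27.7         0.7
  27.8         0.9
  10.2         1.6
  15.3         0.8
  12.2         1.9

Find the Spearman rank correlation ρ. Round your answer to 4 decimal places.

-0.6667

Rank mass: 5, 4, 6, 7, 8, 1, 3, 2
Rank food: 6, 5, 4, 1, 3, 7, 2, 8
d = rank(mass) − rank(food): -1, -1, 2, 6, 5, -6, 1, -6; Σd² = 140
ρ = 1 − 6Σd² / [n(n²−1)] = 1 − 6×140 / (8×63) = 1 − 840/504 ≈ -0.6667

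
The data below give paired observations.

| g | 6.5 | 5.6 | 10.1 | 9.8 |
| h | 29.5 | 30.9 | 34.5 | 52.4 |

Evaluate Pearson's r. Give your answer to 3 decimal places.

n = 4, Σg = 32, Σh = 147.3, Σg² = 271.66, Σh² = 5761.07, Σgh = 1226.76
nΣgh − ΣgΣh = 4907.04 − 4713.6 = 193.44
nΣg² − (Σg)² = 1086.64 − 1024 = 62.64; nΣh² − (Σh)² = 23044.28 − 21697.29 = 1346.99
r = 193.44 / √(62.64 × 1346.99) = 193.44 / 290.4745 ≈ 0.666

0.666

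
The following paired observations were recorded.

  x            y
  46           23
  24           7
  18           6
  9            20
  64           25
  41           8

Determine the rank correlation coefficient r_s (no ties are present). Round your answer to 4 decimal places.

0.6571

Rank x: 5, 3, 2, 1, 6, 4
Rank y: 5, 2, 1, 4, 6, 3
d = rank(x) − rank(y): 0, 1, 1, -3, 0, 1; Σd² = 12
ρ = 1 − 6Σd² / [n(n²−1)] = 1 − 6×12 / (6×35) = 1 − 72/210 ≈ 0.6571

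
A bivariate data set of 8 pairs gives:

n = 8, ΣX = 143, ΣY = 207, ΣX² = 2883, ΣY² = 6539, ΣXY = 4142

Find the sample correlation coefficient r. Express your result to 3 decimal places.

0.711

r = (nΣXY − ΣXΣY) / √[(nΣX² − (ΣX)²)(nΣY² − (ΣY)²)]
Numerator: 8×4142 − 143×207 = 3535
Denominator: √[(23064 − 20449)(52312 − 42849)] = √[2615 × 9463] = 4974.5095
r = 3535 / 4974.5095 ≈ 0.711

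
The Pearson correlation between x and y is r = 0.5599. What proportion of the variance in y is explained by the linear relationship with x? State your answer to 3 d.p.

0.313

r² = (0.5599)² = 0.313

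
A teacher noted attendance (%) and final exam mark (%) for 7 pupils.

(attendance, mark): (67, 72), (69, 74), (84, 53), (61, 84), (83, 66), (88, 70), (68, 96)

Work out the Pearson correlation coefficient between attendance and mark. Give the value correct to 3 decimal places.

n = 7, Σx = 520, Σy = 515, Σx² = 39284, Σy² = 38997, Σxy = 37672
nΣxy − ΣxΣy = 263704 − 267800 = -4096
nΣx² − (Σx)² = 274988 − 270400 = 4588; nΣy² − (Σy)² = 272979 − 265225 = 7754
r = -4096 / √(4588 × 7754) = -4096 / 5964.5077 ≈ -0.687

-0.687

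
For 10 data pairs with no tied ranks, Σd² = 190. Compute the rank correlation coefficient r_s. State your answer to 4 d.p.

-0.1515

ρ = 1 − 6Σd² / [n(n²−1)] = 1 − 6×190 / (10×99)
  = 1 − 1140/990 = 1 − 1.15152 ≈ -0.1515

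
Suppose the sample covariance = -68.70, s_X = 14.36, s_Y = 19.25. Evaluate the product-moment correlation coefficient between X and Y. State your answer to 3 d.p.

r = Cov(X,Y) / (s_X · s_Y) = -68.70 / (14.36 × 19.25)
  = -68.70 / 276.4300 ≈ -0.249

-0.249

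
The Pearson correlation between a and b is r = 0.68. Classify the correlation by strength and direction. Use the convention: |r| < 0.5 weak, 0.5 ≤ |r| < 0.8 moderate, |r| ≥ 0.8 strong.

moderate positive

r = 0.68 > 0 so the relationship is positive.
|r| = 0.68, which falls in the moderate range.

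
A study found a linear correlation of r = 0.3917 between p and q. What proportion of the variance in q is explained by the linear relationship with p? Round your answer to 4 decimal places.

r² = (0.3917)² = 0.1534

0.1534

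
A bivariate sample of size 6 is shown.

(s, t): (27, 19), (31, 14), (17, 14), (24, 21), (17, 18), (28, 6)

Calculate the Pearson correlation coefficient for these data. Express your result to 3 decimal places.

-0.287

n = 6, Σs = 144, Σt = 92, Σs² = 3628, Σt² = 1554, Σst = 2163
nΣst − ΣsΣt = 12978 − 13248 = -270
nΣs² − (Σs)² = 21768 − 20736 = 1032; nΣt² − (Σt)² = 9324 − 8464 = 860
r = -270 / √(1032 × 860) = -270 / 942.0828 ≈ -0.287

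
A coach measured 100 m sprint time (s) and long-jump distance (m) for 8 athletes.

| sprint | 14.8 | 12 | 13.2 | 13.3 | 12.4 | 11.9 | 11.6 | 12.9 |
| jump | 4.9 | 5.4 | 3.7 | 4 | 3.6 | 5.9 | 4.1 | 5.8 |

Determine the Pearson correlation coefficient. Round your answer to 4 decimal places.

n = 8, Σx = 102.1, Σy = 37.4, Σx² = 1310.51, Σy² = 181.08, Σxy = 476.59
nΣxy − ΣxΣy = 3812.72 − 3818.54 = -5.82
nΣx² − (Σx)² = 10484.08 − 10424.41 = 59.67; nΣy² − (Σy)² = 1448.64 − 1398.76 = 49.88
r = -5.82 / √(59.67 × 49.88) = -5.82 / 54.5558 ≈ -0.1067

-0.1067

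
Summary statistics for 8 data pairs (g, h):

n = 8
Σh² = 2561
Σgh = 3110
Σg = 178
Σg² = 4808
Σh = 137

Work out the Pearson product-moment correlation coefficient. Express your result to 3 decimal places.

0.145

r = (nΣgh − ΣgΣh) / √[(nΣg² − (Σg)²)(nΣh² − (Σh)²)]
Numerator: 8×3110 − 178×137 = 494
Denominator: √[(38464 − 31684)(20488 − 18769)] = √[6780 × 1719] = 3413.9156
r = 494 / 3413.9156 ≈ 0.145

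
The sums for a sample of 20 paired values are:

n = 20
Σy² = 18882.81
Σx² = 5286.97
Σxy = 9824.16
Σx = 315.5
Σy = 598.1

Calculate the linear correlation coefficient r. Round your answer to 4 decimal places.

0.7001

r = (nΣxy − ΣxΣy) / √[(nΣx² − (Σx)²)(nΣy² − (Σy)²)]
Numerator: 20×9824.16 − 315.5×598.1 = 7782.65
Denominator: √[(105739.4 − 99540.25)(377656.2 − 357723.61)] = √[6199.15 × 19932.59] = 11115.9847
r = 7782.65 / 11115.9847 ≈ 0.7001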